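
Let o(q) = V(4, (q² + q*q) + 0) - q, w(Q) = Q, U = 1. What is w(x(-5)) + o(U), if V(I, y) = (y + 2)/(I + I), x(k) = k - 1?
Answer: -13/2 ≈ -6.5000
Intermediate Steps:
x(k) = -1 + k
V(I, y) = (2 + y)/(2*I) (V(I, y) = (2 + y)/((2*I)) = (2 + y)*(1/(2*I)) = (2 + y)/(2*I))
o(q) = ¼ - q + q²/4 (o(q) = (½)*(2 + ((q² + q*q) + 0))/4 - q = (½)*(¼)*(2 + ((q² + q²) + 0)) - q = (½)*(¼)*(2 + (2*q² + 0)) - q = (½)*(¼)*(2 + 2*q²) - q = (¼ + q²/4) - q = ¼ - q + q²/4)
w(x(-5)) + o(U) = (-1 - 5) + (¼ - 1*1 + (¼)*1²) = -6 + (¼ - 1 + (¼)*1) = -6 + (¼ - 1 + ¼) = -6 - ½ = -13/2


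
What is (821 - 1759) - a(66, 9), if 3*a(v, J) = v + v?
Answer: -982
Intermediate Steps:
a(v, J) = 2*v/3 (a(v, J) = (v + v)/3 = (2*v)/3 = 2*v/3)
(821 - 1759) - a(66, 9) = (821 - 1759) - 2*66/3 = -938 - 1*44 = -938 - 44 = -982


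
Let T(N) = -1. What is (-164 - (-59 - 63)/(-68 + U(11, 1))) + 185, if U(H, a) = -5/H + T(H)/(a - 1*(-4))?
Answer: 36293/1888 ≈ 19.223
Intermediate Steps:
U(H, a) = -1/(4 + a) - 5/H (U(H, a) = -5/H - 1/(a - 1*(-4)) = -5/H - 1/(a + 4) = -5/H - 1/(4 + a) = -1/(4 + a) - 5/H)
(-164 - (-59 - 63)/(-68 + U(11, 1))) + 185 = (-164 - (-59 - 63)/(-68 + (-20 - 1*11 - 5*1)/(11*(4 + 1)))) + 185 = (-164 - (-122)/(-68 + (1/11)*(-20 - 11 - 5)/5)) + 185 = (-164 - (-122)/(-68 + (1/11)*(1/5)*(-36))) + 185 = (-164 - (-122)/(-68 - 36/55)) + 185 = (-164 - (-122)/(-3776/55)) + 185 = (-164 - (-122)*(-55)/3776) + 185 = (-164 - 1*3355/1888) + 185 = (-164 - 3355/1888) + 185 = -312987/1888 + 185 = 36293/1888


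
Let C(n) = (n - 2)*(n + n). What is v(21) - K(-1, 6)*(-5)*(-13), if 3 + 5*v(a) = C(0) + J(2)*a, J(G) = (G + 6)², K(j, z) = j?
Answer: 1666/5 ≈ 333.20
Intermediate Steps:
C(n) = 2*n*(-2 + n) (C(n) = (-2 + n)*(2*n) = 2*n*(-2 + n))
J(G) = (6 + G)²
v(a) = -⅗ + 64*a/5 (v(a) = -⅗ + (2*0*(-2 + 0) + (6 + 2)²*a)/5 = -⅗ + (2*0*(-2) + 8²*a)/5 = -⅗ + (0 + 64*a)/5 = -⅗ + (64*a)/5 = -⅗ + 64*a/5)
v(21) - K(-1, 6)*(-5)*(-13) = (-⅗ + (64/5)*21) - (-1*(-5))*(-13) = (-⅗ + 1344/5) - 5*(-13) = 1341/5 - 1*(-65) = 1341/5 + 65 = 1666/5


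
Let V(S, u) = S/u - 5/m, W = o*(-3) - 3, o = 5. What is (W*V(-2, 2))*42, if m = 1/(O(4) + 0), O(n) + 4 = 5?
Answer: 4536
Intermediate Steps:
O(n) = 1 (O(n) = -4 + 5 = 1)
W = -18 (W = 5*(-3) - 3 = -15 - 3 = -18)
m = 1 (m = 1/(1 + 0) = 1/1 = 1)
V(S, u) = -5 + S/u (V(S, u) = S/u - 5/1 = S/u - 5*1 = S/u - 5 = -5 + S/u)
(W*V(-2, 2))*42 = -18*(-5 - 2/2)*42 = -18*(-5 - 2*½)*42 = -18*(-5 - 1)*42 = -18*(-6)*42 = 108*42 = 4536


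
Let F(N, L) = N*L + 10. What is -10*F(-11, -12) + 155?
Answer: -1265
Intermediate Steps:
F(N, L) = 10 + L*N (F(N, L) = L*N + 10 = 10 + L*N)
-10*F(-11, -12) + 155 = -10*(10 - 12*(-11)) + 155 = -10*(10 + 132) + 155 = -10*142 + 155 = -1420 + 155 = -1265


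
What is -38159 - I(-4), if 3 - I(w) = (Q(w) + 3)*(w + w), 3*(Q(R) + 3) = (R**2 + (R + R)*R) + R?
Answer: -114838/3 ≈ -38279.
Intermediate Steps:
Q(R) = -3 + R**2 + R/3 (Q(R) = -3 + ((R**2 + (R + R)*R) + R)/3 = -3 + ((R**2 + (2*R)*R) + R)/3 = -3 + ((R**2 + 2*R**2) + R)/3 = -3 + (3*R**2 + R)/3 = -3 + (R + 3*R**2)/3 = -3 + (R**2 + R/3) = -3 + R**2 + R/3)
I(w) = 3 - 2*w*(w**2 + w/3) (I(w) = 3 - ((-3 + w**2 + w/3) + 3)*(w + w) = 3 - (w**2 + w/3)*2*w = 3 - 2*w*(w**2 + w/3))
-38159 - I(-4) = -38159 - (3 - 2*(-4)**3 - 2/3*(-4)**2) = -38159 - (3 - 2*(-64) - 2/3*16) = -38159 - (3 + 128 - 32/3) = -38159 - 1*361/3 = -38159 - 361/3 = -114838/3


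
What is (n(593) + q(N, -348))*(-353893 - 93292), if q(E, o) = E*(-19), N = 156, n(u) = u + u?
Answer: 795094930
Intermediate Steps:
n(u) = 2*u
q(E, o) = -19*E
(n(593) + q(N, -348))*(-353893 - 93292) = (2*593 - 19*156)*(-353893 - 93292) = (1186 - 2964)*(-447185) = -1778*(-447185) = 795094930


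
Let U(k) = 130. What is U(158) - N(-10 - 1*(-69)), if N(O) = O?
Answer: 71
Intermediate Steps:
U(158) - N(-10 - 1*(-69)) = 130 - (-10 - 1*(-69)) = 130 - (-10 + 69) = 130 - 1*59 = 130 - 59 = 71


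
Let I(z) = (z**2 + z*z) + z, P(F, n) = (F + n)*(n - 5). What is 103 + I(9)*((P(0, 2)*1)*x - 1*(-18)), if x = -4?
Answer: 7285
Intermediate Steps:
P(F, n) = (-5 + n)*(F + n) (P(F, n) = (F + n)*(-5 + n) = (-5 + n)*(F + n))
I(z) = z + 2*z**2 (I(z) = (z**2 + z**2) + z = 2*z**2 + z = z + 2*z**2)
103 + I(9)*((P(0, 2)*1)*x - 1*(-18)) = 103 + (9*(1 + 2*9))*(((2**2 - 5*0 - 5*2 + 0*2)*1)*(-4) - 1*(-18)) = 103 + (9*(1 + 18))*(((4 + 0 - 10 + 0)*1)*(-4) + 18) = 103 + (9*19)*(-6*1*(-4) + 18) = 103 + 171*(-6*(-4) + 18) = 103 + 171*(24 + 18) = 103 + 171*42 = 103 + 7182 = 7285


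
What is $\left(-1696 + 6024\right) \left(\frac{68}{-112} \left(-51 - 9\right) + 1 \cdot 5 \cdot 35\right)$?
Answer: $\frac{6405440}{7} \approx 9.1506 \cdot 10^{5}$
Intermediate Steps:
$\left(-1696 + 6024\right) \left(\frac{68}{-112} \left(-51 - 9\right) + 1 \cdot 5 \cdot 35\right) = 4328 \left(68 \left(- \frac{1}{112}\right) \left(-60\right) + 5 \cdot 35\right) = 4328 \left(\left(- \frac{17}{28}\right) \left(-60\right) + 175\right) = 4328 \left(\frac{255}{7} + 175\right) = 4328 \cdot \frac{1480}{7} = \frac{6405440}{7}$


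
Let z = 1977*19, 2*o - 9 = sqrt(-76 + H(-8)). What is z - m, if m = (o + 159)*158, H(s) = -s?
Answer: 11730 - 158*I*sqrt(17) ≈ 11730.0 - 651.45*I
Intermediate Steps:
o = 9/2 + I*sqrt(17) (o = 9/2 + sqrt(-76 - 1*(-8))/2 = 9/2 + sqrt(-76 + 8)/2 = 9/2 + sqrt(-68)/2 = 9/2 + (2*I*sqrt(17))/2 = 9/2 + I*sqrt(17) ≈ 4.5 + 4.1231*I)
m = 25833 + 158*I*sqrt(17) (m = ((9/2 + I*sqrt(17)) + 159)*158 = (327/2 + I*sqrt(17))*158 = 25833 + 158*I*sqrt(17) ≈ 25833.0 + 651.45*I)
z = 37563
z - m = 37563 - (25833 + 158*I*sqrt(17)) = 37563 + (-25833 - 158*I*sqrt(17)) = 11730 - 158*I*sqrt(17)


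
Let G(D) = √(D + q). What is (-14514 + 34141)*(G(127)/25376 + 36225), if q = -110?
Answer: 710988075 + 19627*√17/25376 ≈ 7.1099e+8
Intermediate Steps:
G(D) = √(-110 + D) (G(D) = √(D - 110) = √(-110 + D))
(-14514 + 34141)*(G(127)/25376 + 36225) = (-14514 + 34141)*(√(-110 + 127)/25376 + 36225) = 19627*(√17*(1/25376) + 36225) = 19627*(√17/25376 + 36225) = 19627*(36225 + √17/25376) = 710988075 + 19627*√17/25376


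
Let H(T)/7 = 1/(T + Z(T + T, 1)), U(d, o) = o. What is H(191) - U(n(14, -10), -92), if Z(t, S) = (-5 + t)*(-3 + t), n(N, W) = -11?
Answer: 13162815/143074 ≈ 92.000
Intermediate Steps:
H(T) = 7/(15 - 15*T + 4*T²) (H(T) = 7/(T + (15 + (T + T)² - 8*(T + T))) = 7/(T + (15 + (2*T)² - 16*T)) = 7/(T + (15 + 4*T² - 16*T)) = 7/(T + (15 - 16*T + 4*T²)) = 7/(15 - 15*T + 4*T²))
H(191) - U(n(14, -10), -92) = 7/(15 - 15*191 + 4*191²) - 1*(-92) = 7/(15 - 2865 + 4*36481) + 92 = 7/(15 - 2865 + 145924) + 92 = 7/143074 + 92 = 13162815/143074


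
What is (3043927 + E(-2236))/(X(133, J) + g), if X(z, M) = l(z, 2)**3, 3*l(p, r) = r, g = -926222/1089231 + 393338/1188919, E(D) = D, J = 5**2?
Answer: -3222828367105802481/236504524396 ≈ -1.3627e+7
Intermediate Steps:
J = 25
g = -61160635540/117727948299 (g = -926222*1/1089231 + 393338*(1/1188919) = -84202/99021 + 393338/1188919 = -61160635540/117727948299 ≈ -0.51951)
l(p, r) = r/3
X(z, M) = 8/27 (X(z, M) = ((1/3)*2)**3 = (2/3)**3 = 8/27)
(3043927 + E(-2236))/(X(133, J) + g) = (3043927 - 2236)/(8/27 - 61160635540/117727948299) = 3041691/(-236504524396/1059551534691) = 3041691*(-1059551534691/236504524396) = -3222828367105802481/236504524396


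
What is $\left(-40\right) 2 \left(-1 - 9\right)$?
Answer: $800$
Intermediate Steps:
$\left(-40\right) 2 \left(-1 - 9\right) = - 80 \left(-1 - 9\right) = \left(-80\right) \left(-10\right) = 800$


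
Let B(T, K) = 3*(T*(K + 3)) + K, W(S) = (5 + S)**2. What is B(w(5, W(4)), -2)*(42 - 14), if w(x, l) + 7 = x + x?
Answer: 196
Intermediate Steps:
w(x, l) = -7 + 2*x (w(x, l) = -7 + (x + x) = -7 + 2*x)
B(T, K) = K + 3*T*(3 + K) (B(T, K) = 3*(T*(3 + K)) + K = 3*T*(3 + K) + K = K + 3*T*(3 + K))
B(w(5, W(4)), -2)*(42 - 14) = (-2 + 9*(-7 + 2*5) + 3*(-2)*(-7 + 2*5))*(42 - 14) = (-2 + 9*(-7 + 10) + 3*(-2)*(-7 + 10))*28 = (-2 + 9*3 + 3*(-2)*3)*28 = (-2 + 27 - 18)*28 = 7*28 = 196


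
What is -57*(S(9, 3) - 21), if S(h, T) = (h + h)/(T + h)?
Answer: 2223/2 ≈ 1111.5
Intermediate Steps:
S(h, T) = 2*h/(T + h) (S(h, T) = (2*h)/(T + h) = 2*h/(T + h))
-57*(S(9, 3) - 21) = -57*(2*9/(3 + 9) - 21) = -57*(2*9/12 - 21) = -57*(2*9*(1/12) - 21) = -57*(3/2 - 21) = -57*(-39/2) = 2223/2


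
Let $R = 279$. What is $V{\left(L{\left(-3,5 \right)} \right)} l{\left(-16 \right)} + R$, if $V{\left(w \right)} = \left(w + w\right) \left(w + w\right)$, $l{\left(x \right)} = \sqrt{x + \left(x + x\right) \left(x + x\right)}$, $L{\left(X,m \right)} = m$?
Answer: $279 + 1200 \sqrt{7} \approx 3453.9$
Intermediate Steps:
$l{\left(x \right)} = \sqrt{x + 4 x^{2}}$ ($l{\left(x \right)} = \sqrt{x + 2 x 2 x} = \sqrt{x + 4 x^{2}}$)
$V{\left(w \right)} = 4 w^{2}$ ($V{\left(w \right)} = 2 w 2 w = 4 w^{2}$)
$V{\left(L{\left(-3,5 \right)} \right)} l{\left(-16 \right)} + R = 4 \cdot 5^{2} \sqrt{- 16 \left(1 + 4 \left(-16\right)\right)} + 279 = 4 \cdot 25 \sqrt{- 16 \left(1 - 64\right)} + 279 = 100 \sqrt{\left(-16\right) \left(-63\right)} + 279 = 100 \sqrt{1008} + 279 = 100 \cdot 12 \sqrt{7} + 279 = 1200 \sqrt{7} + 279 = 279 + 1200 \sqrt{7}$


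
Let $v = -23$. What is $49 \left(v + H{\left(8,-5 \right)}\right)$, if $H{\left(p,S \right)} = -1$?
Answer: $-1176$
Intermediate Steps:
$49 \left(v + H{\left(8,-5 \right)}\right) = 49 \left(-23 - 1\right) = 49 \left(-24\right) = -1176$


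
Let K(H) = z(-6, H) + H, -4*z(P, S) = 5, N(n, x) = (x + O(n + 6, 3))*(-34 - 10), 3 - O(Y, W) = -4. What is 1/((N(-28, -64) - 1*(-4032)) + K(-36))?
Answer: 4/26011 ≈ 0.00015378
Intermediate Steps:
O(Y, W) = 7 (O(Y, W) = 3 - 1*(-4) = 3 + 4 = 7)
N(n, x) = -308 - 44*x (N(n, x) = (x + 7)*(-34 - 10) = (7 + x)*(-44) = -308 - 44*x)
z(P, S) = -5/4 (z(P, S) = -1/4*5 = -5/4)
K(H) = -5/4 + H
1/((N(-28, -64) - 1*(-4032)) + K(-36)) = 1/(((-308 - 44*(-64)) - 1*(-4032)) + (-5/4 - 36)) = 1/(((-308 + 2816) + 4032) - 149/4) = 1/((2508 + 4032) - 149/4) = 1/(6540 - 149/4) = 1/(26011/4) = 4/26011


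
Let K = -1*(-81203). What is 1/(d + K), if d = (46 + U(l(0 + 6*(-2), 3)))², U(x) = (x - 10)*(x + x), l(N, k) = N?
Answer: 1/410679 ≈ 2.4350e-6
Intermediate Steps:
U(x) = 2*x*(-10 + x) (U(x) = (-10 + x)*(2*x) = 2*x*(-10 + x))
K = 81203
d = 329476 (d = (46 + 2*(0 + 6*(-2))*(-10 + (0 + 6*(-2))))² = (46 + 2*(0 - 12)*(-10 + (0 - 12)))² = (46 + 2*(-12)*(-10 - 12))² = (46 + 2*(-12)*(-22))² = (46 + 528)² = 574² = 329476)
1/(d + K) = 1/(329476 + 81203) = 1/410679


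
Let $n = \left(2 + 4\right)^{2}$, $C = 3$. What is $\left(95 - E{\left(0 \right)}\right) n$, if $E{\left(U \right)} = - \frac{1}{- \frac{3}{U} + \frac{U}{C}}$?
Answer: $3420$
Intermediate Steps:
$E{\left(U \right)} = - \frac{1}{- \frac{3}{U} + \frac{U}{3}}$
$n = 36$ ($n = 6^{2} = 36$)
$\left(95 - E{\left(0 \right)}\right) n = \left(95 - \left(-3\right) 0 \frac{1}{-9 + 0^{2}}\right) 36 = \left(95 - \left(-3\right) 0 \frac{1}{-9 + 0}\right) 36 = \left(95 - \left(-3\right) 0 \frac{1}{-9}\right) 36 = \left(95 - \left(-3\right) 0 \left(- \frac{1}{9}\right)\right) 36 = \left(95 - 0\right) 36 = \left(95 + 0\right) 36 = 95 \cdot 36 = 3420$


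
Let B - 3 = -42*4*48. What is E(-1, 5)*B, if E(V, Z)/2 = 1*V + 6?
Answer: -80610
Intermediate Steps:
E(V, Z) = 12 + 2*V (E(V, Z) = 2*(1*V + 6) = 2*(V + 6) = 2*(6 + V) = 12 + 2*V)
B = -8061 (B = 3 - 42*4*48 = 3 - 168*48 = 3 - 8064 = -8061)
E(-1, 5)*B = (12 + 2*(-1))*(-8061) = (12 - 2)*(-8061) = 10*(-8061) = -80610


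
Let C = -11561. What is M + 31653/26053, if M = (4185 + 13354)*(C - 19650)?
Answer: -14261665637984/26053 ≈ -5.4741e+8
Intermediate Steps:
M = -547409729 (M = (4185 + 13354)*(-11561 - 19650) = 17539*(-31211) = -547409729)
M + 31653/26053 = -547409729 + 31653/26053 = -14261665637984/26053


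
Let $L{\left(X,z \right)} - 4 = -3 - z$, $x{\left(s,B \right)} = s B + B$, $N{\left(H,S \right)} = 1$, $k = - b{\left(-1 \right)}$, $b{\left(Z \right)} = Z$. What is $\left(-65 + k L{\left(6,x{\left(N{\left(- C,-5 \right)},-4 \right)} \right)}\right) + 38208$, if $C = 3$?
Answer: $38152$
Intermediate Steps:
$k = 1$ ($k = \left(-1\right) \left(-1\right) = 1$)
$x{\left(s,B \right)} = B + B s$ ($x{\left(s,B \right)} = B s + B = B + B s$)
$L{\left(X,z \right)} = 1 - z$ ($L{\left(X,z \right)} = 4 - \left(3 + z\right) = 1 - z$)
$\left(-65 + k L{\left(6,x{\left(N{\left(- C,-5 \right)},-4 \right)} \right)}\right) + 38208 = \left(-65 + 1 \left(1 - - 4 \left(1 + 1\right)\right)\right) + 38208 = \left(-65 + 1 \left(1 - \left(-4\right) 2\right)\right) + 38208 = \left(-65 + 1 \left(1 - -8\right)\right) + 38208 = \left(-65 + 1 \left(1 + 8\right)\right) + 38208 = \left(-65 + 1 \cdot 9\right) + 38208 = \left(-65 + 9\right) + 38208 = -56 + 38208 = 38152$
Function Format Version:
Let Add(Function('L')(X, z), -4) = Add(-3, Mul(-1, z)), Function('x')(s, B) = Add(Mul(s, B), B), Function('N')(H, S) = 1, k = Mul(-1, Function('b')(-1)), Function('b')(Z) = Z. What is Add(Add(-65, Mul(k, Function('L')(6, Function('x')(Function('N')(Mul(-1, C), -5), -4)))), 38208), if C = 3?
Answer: 38152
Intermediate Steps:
k = 1 (k = Mul(-1, -1) = 1)
Function('x')(s, B) = Add(B, Mul(B, s)) (Function('x')(s, B) = Add(Mul(B, s), B) = Add(B, Mul(B, s)))
Function('L')(X, z) = Add(1, Mul(-1, z)) (Function('L')(X, z) = Add(4, Add(-3, Mul(-1, z))) = Add(1, Mul(-1, z)))
Add(Add(-65, Mul(k, Function('L')(6, Function('x')(Function('N')(Mul(-1, C), -5), -4)))), 38208) = Add(Add(-65, Mul(1, Add(1, Mul(-1, Mul(-4, Add(1, 1)))))), 38208) = Add(Add(-65, Mul(1, Add(1, Mul(-1, Mul(-4, 2))))), 38208) = Add(Add(-65, Mul(1, Add(1, Mul(-1, -8)))), 38208) = Add(Add(-65, Mul(1, Add(1, 8))), 38208) = Add(Add(-65, Mul(1, 9)), 38208) = Add(Add(-65, 9), 38208) = Add(-56, 38208) = 38152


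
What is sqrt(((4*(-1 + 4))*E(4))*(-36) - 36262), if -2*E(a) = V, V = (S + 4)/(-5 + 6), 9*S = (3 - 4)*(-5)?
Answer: I*sqrt(35278) ≈ 187.82*I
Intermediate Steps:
S = 5/9 (S = ((3 - 4)*(-5))/9 = (-1*(-5))/9 = (1/9)*5 = 5/9 ≈ 0.55556)
V = 41/9 (V = (5/9 + 4)/(-5 + 6) = (41/9)/1 = (41/9)*1 = 41/9 ≈ 4.5556)
E(a) = -41/18 (E(a) = -1/2*41/9 = -41/18)
sqrt(((4*(-1 + 4))*E(4))*(-36) - 36262) = sqrt(((4*(-1 + 4))*(-41/18))*(-36) - 36262) = sqrt(((4*3)*(-41/18))*(-36) - 36262) = sqrt((12*(-41/18))*(-36) - 36262) = sqrt(-82/3*(-36) - 36262) = sqrt(984 - 36262) = sqrt(-35278) = I*sqrt(35278)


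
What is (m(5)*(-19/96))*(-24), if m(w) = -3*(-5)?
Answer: 285/4 ≈ 71.250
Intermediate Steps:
m(w) = 15
(m(5)*(-19/96))*(-24) = (15*(-19/96))*(-24) = -95/32*(-24) = 285/4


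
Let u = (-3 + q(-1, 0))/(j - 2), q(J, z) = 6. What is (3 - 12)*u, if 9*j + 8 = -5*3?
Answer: 243/41 ≈ 5.9268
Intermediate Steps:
j = -23/9 (j = -8/9 + (-5*3)/9 = -8/9 + (⅑)*(-15) = -8/9 - 5/3 = -23/9 ≈ -2.5556)
u = -27/41 (u = (-3 + 6)/(-23/9 - 2) = 3/(-41/9) = 3*(-9/41) = -27/41 ≈ -0.65854)
(3 - 12)*u = (3 - 12)*(-27/41) = -9*(-27/41) = 243/41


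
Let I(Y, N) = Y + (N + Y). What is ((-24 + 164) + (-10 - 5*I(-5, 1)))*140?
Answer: 24500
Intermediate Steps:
I(Y, N) = N + 2*Y
((-24 + 164) + (-10 - 5*I(-5, 1)))*140 = ((-24 + 164) + (-10 - 5*(1 + 2*(-5))))*140 = (140 + (-10 - 5*(1 - 10)))*140 = (140 + (-10 - 5*(-9)))*140 = (140 + (-10 + 45))*140 = (140 + 35)*140 = 175*140 = 24500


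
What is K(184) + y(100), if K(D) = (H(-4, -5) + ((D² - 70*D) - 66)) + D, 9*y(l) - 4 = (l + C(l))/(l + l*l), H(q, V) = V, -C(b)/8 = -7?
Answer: 479257664/22725 ≈ 21089.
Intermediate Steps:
C(b) = 56 (C(b) = -8*(-7) = 56)
y(l) = 4/9 + (56 + l)/(9*(l + l²)) (y(l) = 4/9 + ((l + 56)/(l + l*l))/9 = 4/9 + ((56 + l)/(l + l²))/9 = 4/9 + (56 + l)/(9*(l + l²)))
K(D) = -71 + D² - 69*D (K(D) = (-5 + ((D² - 70*D) - 66)) + D = (-5 + (-66 + D² - 70*D)) + D = (-71 + D² - 70*D) + D = -71 + D² - 69*D)
K(184) + y(100) = (-71 + 184² - 69*184) + (⅑)*(56 + 4*100² + 5*100)/(100*(1 + 100)) = (-71 + 33856 - 12696) + (⅑)*(1/100)*(56 + 4*10000 + 500)/101 = 21089 + (⅑)*(1/100)*(1/101)*(56 + 40000 + 500) = 21089 + (⅑)*(1/100)*(1/101)*40556 = 21089 + 10139/22725 = 479257664/22725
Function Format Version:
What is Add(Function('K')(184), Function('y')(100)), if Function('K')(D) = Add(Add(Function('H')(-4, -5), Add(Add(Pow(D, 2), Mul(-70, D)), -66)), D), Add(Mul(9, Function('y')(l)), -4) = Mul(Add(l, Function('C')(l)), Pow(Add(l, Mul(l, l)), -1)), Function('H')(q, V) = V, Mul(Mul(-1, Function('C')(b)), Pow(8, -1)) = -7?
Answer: Rational(479257664, 22725) ≈ 21089.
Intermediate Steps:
Function('C')(b) = 56 (Function('C')(b) = Mul(-8, -7) = 56)
Function('y')(l) = Add(Rational(4, 9), Mul(Rational(1, 9), Pow(Add(l, Pow(l, 2)), -1), Add(56, l))) (Function('y')(l) = Add(Rational(4, 9), Mul(Rational(1, 9), Mul(Add(l, 56), Pow(Add(l, Mul(l, l)), -1)))) = Add(Rational(4, 9), Mul(Rational(1, 9), Mul(Add(56, l), Pow(Add(l, Pow(l, 2)), -1)))) = Add(Rational(4, 9), Mul(Rational(1, 9), Mul(Pow(Add(l, Pow(l, 2)), -1), Add(56, l)))) = Add(Rational(4, 9), Mul(Rational(1, 9), Pow(Add(l, Pow(l, 2)), -1), Add(56, l))))
Function('K')(D) = Add(-71, Pow(D, 2), Mul(-69, D)) (Function('K')(D) = Add(Add(-5, Add(Add(Pow(D, 2), Mul(-70, D)), -66)), D) = Add(Add(-5, Add(-66, Pow(D, 2), Mul(-70, D))), D) = Add(Add(-71, Pow(D, 2), Mul(-70, D)), D) = Add(-71, Pow(D, 2), Mul(-69, D)))
Add(Function('K')(184), Function('y')(100)) = Add(Add(-71, Pow(184, 2), Mul(-69, 184)), Mul(Rational(1, 9), Pow(100, -1), Pow(Add(1, 100), -1), Add(56, Mul(4, Pow(100, 2)), Mul(5, 100)))) = Add(Add(-71, 33856, -12696), Mul(Rational(1, 9), Rational(1, 100), Pow(101, -1), Add(56, Mul(4, 10000), 500))) = Add(21089, Mul(Rational(1, 9), Rational(1, 100), Rational(1, 101), Add(56, 40000, 500))) = Add(21089, Mul(Rational(1, 9), Rational(1, 100), Rational(1, 101), 40556)) = Add(21089, Rational(10139, 22725)) = Rational(479257664, 22725)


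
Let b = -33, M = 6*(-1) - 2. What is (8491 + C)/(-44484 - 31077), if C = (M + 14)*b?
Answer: -8293/75561 ≈ -0.10975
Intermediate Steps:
M = -8 (M = -6 - 2 = -8)
C = -198 (C = (-8 + 14)*(-33) = 6*(-33) = -198)
(8491 + C)/(-44484 - 31077) = (8491 - 198)/(-44484 - 31077) = 8293/(-75561) = 8293*(-1/75561) = -8293/75561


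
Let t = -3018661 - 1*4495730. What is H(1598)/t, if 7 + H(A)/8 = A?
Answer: -12728/7514391 ≈ -0.0016938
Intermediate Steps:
H(A) = -56 + 8*A
t = -7514391 (t = -3018661 - 4495730 = -7514391)
H(1598)/t = (-56 + 8*1598)/(-7514391) = (-56 + 12784)*(-1/7514391) = 12728*(-1/7514391) = -12728/7514391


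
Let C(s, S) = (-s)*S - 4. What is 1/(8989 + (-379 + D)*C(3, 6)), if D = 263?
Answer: 1/11541 ≈ 8.6648e-5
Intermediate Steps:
C(s, S) = -4 - S*s (C(s, S) = -S*s - 4 = -4 - S*s)
1/(8989 + (-379 + D)*C(3, 6)) = 1/(8989 + (-379 + 263)*(-4 - 1*6*3)) = 1/(8989 - 116*(-4 - 18)) = 1/(8989 - 116*(-22)) = 1/(8989 + 2552) = 1/11541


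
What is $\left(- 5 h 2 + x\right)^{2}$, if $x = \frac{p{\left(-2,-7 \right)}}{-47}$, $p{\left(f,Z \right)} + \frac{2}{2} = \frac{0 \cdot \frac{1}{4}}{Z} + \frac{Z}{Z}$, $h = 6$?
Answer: $3600$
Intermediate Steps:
$p{\left(f,Z \right)} = 0$ ($p{\left(f,Z \right)} = -1 + \left(\frac{0 \cdot \frac{1}{4}}{Z} + \frac{Z}{Z}\right) = -1 + \left(\frac{0 \cdot \frac{1}{4}}{Z} + 1\right) = -1 + \left(\frac{0}{Z} + 1\right) = -1 + \left(0 + 1\right) = -1 + 1 = 0$)
$x = 0$ ($x = \frac{0}{-47} = 0 \left(- \frac{1}{47}\right) = 0$)
$\left(- 5 h 2 + x\right)^{2} = \left(\left(-5\right) 6 \cdot 2 + 0\right)^{2} = \left(\left(-30\right) 2 + 0\right)^{2} = \left(-60 + 0\right)^{2} = \left(-60\right)^{2} = 3600$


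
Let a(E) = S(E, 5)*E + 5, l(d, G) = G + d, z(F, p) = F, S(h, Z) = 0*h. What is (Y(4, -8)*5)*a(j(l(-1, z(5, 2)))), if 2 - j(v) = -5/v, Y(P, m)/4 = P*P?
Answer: 1600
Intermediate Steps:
S(h, Z) = 0
Y(P, m) = 4*P² (Y(P, m) = 4*(P*P) = 4*P²)
j(v) = 2 + 5/v (j(v) = 2 - (-5)/v = 2 + 5/v)
a(E) = 5 (a(E) = 0*E + 5 = 0 + 5 = 5)
(Y(4, -8)*5)*a(j(l(-1, z(5, 2)))) = ((4*4²)*5)*5 = ((4*16)*5)*5 = (64*5)*5 = 320*5 = 1600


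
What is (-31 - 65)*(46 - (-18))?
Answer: -6144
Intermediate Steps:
(-31 - 65)*(46 - (-18)) = -96*(46 - 1*(-18)) = -96*(46 + 18) = -96*64 = -6144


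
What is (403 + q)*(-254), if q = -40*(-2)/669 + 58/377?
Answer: -890846326/8697 ≈ -1.0243e+5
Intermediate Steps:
q = 2378/8697 (q = 80*(1/669) + 58*(1/377) = 80/669 + 2/13 = 2378/8697 ≈ 0.27343)
(403 + q)*(-254) = (403 + 2378/8697)*(-254) = (3507269/8697)*(-254) = -890846326/8697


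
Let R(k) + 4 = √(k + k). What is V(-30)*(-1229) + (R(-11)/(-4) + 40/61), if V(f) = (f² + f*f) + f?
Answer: -132695029/61 - I*√22/4 ≈ -2.1753e+6 - 1.1726*I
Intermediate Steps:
R(k) = -4 + √2*√k (R(k) = -4 + √(k + k) = -4 + √(2*k) = -4 + √2*√k)
V(f) = f + 2*f² (V(f) = (f² + f²) + f = 2*f² + f = f + 2*f²)
V(-30)*(-1229) + (R(-11)/(-4) + 40/61) = -30*(1 + 2*(-30))*(-1229) + ((-4 + √2*√(-11))/(-4) + 40/61) = -30*(1 - 60)*(-1229) + ((-4 + √2*(I*√11))*(-¼) + 40*(1/61)) = -30*(-59)*(-1229) + ((-4 + I*√22)*(-¼) + 40/61) = 1770*(-1229) + ((1 - I*√22/4) + 40/61) = -2175330 + (101/61 - I*√22/4) = -132695029/61 - I*√22/4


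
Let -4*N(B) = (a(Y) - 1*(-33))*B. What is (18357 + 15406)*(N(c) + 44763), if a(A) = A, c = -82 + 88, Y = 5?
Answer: 1509408678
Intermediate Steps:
c = 6
N(B) = -19*B/2 (N(B) = -(5 - 1*(-33))*B/4 = -(5 + 33)*B/4 = -19*B/2)
(18357 + 15406)*(N(c) + 44763) = (18357 + 15406)*(-19/2*6 + 44763) = 33763*(-57 + 44763) = 33763*44706 = 1509408678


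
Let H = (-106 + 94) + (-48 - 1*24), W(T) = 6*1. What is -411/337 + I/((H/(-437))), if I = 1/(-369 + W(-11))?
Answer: -12679481/10275804 ≈ -1.2339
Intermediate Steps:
W(T) = 6
H = -84 (H = -12 + (-48 - 24) = -12 - 72 = -84)
I = -1/363 (I = 1/(-369 + 6) = 1/(-363) = -1/363 ≈ -0.0027548)
-411/337 + I/((H/(-437))) = -411/337 - 1/(363*((-84/(-437)))) = -411*1/337 - 1/(363*((-84*(-1/437)))) = -411/337 - 1/(363*84/437) = -411/337 - 1/363*437/84 = -411/337 - 437/30492 = -12679481/10275804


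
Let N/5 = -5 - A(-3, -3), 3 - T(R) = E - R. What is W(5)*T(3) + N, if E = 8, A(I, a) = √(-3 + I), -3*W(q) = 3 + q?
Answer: -59/3 - 5*I*√6 ≈ -19.667 - 12.247*I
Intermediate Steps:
W(q) = -1 - q/3 (W(q) = -(3 + q)/3 = -1 - q/3)
T(R) = -5 + R (T(R) = 3 - (8 - R) = 3 + (-8 + R) = -5 + R)
N = -25 - 5*I*√6 (N = 5*(-5 - √(-3 - 3)) = 5*(-5 - √(-6)) = 5*(-5 - I*√6) = -25 - 5*I*√6 ≈ -25.0 - 12.247*I)
W(5)*T(3) + N = (-1 - ⅓*5)*(-5 + 3) + (-25 - 5*I*√6) = (-1 - 5/3)*(-2) + (-25 - 5*I*√6) = -8/3*(-2) + (-25 - 5*I*√6) = 16/3 + (-25 - 5*I*√6) = -59/3 - 5*I*√6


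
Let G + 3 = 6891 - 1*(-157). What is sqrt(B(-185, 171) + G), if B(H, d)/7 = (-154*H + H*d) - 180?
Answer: I*sqrt(16230) ≈ 127.4*I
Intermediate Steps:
G = 7045 (G = -3 + (6891 - 1*(-157)) = -3 + (6891 + 157) = -3 + 7048 = 7045)
B(H, d) = -1260 - 1078*H + 7*H*d (B(H, d) = 7*((-154*H + H*d) - 180) = 7*(-180 - 154*H + H*d) = -1260 - 1078*H + 7*H*d)
sqrt(B(-185, 171) + G) = sqrt((-1260 - 1078*(-185) + 7*(-185)*171) + 7045) = sqrt((-1260 + 199430 - 221445) + 7045) = sqrt(-23275 + 7045) = sqrt(-16230) = I*sqrt(16230)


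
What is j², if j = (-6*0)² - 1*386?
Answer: 148996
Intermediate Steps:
j = -386 (j = 0² - 386 = 0 - 386 = -386)
j² = (-386)² = 148996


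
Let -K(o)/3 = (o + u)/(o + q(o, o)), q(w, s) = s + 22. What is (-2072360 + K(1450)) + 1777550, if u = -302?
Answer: -143573044/487 ≈ -2.9481e+5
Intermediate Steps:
q(w, s) = 22 + s
K(o) = -3*(-302 + o)/(22 + 2*o) (K(o) = -3*(o - 302)/(o + (22 + o)) = -3*(-302 + o)/(22 + 2*o))
(-2072360 + K(1450)) + 1777550 = (-2072360 + 3*(302 - 1*1450)/(2*(11 + 1450))) + 1777550 = (-2072360 + (3/2)*(302 - 1450)/1461) + 1777550 = (-2072360 + (3/2)*(1/1461)*(-1148)) + 1777550 = (-2072360 - 574/487) + 1777550 = -1009239894/487 + 1777550 = -143573044/487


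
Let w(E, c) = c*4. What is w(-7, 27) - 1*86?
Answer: 22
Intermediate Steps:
w(E, c) = 4*c
w(-7, 27) - 1*86 = 4*27 - 1*86 = 108 - 86 = 22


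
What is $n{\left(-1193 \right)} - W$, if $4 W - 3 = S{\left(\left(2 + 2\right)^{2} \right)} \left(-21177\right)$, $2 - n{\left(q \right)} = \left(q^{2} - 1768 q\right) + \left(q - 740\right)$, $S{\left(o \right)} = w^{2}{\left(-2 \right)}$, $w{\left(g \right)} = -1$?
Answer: $- \frac{7050489}{2} \approx -3.5252 \cdot 10^{6}$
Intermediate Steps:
$S{\left(o \right)} = 1$ ($S{\left(o \right)} = \left(-1\right)^{2} = 1$)
$n{\left(q \right)} = 742 - q^{2} + 1767 q$ ($n{\left(q \right)} = 2 - \left(\left(q^{2} - 1768 q\right) + \left(q - 740\right)\right) = 2 - \left(\left(q^{2} - 1768 q\right) + \left(-740 + q\right)\right) = 2 - \left(-740 + q^{2} - 1767 q\right) = 2 + \left(740 - q^{2} + 1767 q\right) = 742 - q^{2} + 1767 q$)
$W = - \frac{10587}{2}$ ($W = \frac{3}{4} + \frac{1 \left(-21177\right)}{4} = \frac{3}{4} + \frac{1}{4} \left(-21177\right) = \frac{3}{4} - \frac{21177}{4} = - \frac{10587}{2} \approx -5293.5$)
$n{\left(-1193 \right)} - W = \left(742 - \left(-1193\right)^{2} + 1767 \left(-1193\right)\right) - - \frac{10587}{2} = \left(742 - 1423249 - 2108031\right) + \frac{10587}{2} = -3530538 + \frac{10587}{2} = - \frac{7050489}{2}$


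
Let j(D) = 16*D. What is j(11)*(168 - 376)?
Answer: -36608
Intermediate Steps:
j(11)*(168 - 376) = (16*11)*(168 - 376) = 176*(-208) = -36608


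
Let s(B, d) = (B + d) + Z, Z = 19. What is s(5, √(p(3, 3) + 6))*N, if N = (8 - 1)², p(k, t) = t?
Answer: 1323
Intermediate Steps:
N = 49 (N = 7² = 49)
s(B, d) = 19 + B + d (s(B, d) = (B + d) + 19 = 19 + B + d)
s(5, √(p(3, 3) + 6))*N = (19 + 5 + √(3 + 6))*49 = (19 + 5 + √9)*49 = (19 + 5 + 3)*49 = 27*49 = 1323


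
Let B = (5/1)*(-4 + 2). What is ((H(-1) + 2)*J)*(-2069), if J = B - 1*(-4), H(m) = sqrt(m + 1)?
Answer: 24828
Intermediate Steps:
H(m) = sqrt(1 + m)
B = -10 (B = (5*1)*(-2) = 5*(-2) = -10)
J = -6 (J = -10 - 1*(-4) = -10 + 4 = -6)
((H(-1) + 2)*J)*(-2069) = ((sqrt(1 - 1) + 2)*(-6))*(-2069) = ((sqrt(0) + 2)*(-6))*(-2069) = ((0 + 2)*(-6))*(-2069) = (2*(-6))*(-2069) = -12*(-2069) = 24828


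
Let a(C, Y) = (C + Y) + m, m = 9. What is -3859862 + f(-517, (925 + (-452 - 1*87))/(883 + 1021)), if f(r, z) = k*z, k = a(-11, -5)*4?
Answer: -131235501/34 ≈ -3.8599e+6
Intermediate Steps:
a(C, Y) = 9 + C + Y (a(C, Y) = (C + Y) + 9 = 9 + C + Y)
k = -28 (k = (9 - 11 - 5)*4 = -7*4 = -28)
f(r, z) = -28*z
-3859862 + f(-517, (925 + (-452 - 1*87))/(883 + 1021)) = -3859862 - 28*(925 + (-452 - 1*87))/(883 + 1021) = -3859862 - 28*(925 + (-452 - 87))/1904 = -3859862 - 28*(925 - 539)/1904 = -3859862 - 10808/1904 = -3859862 - 28*193/952 = -3859862 - 193/34 = -131235501/34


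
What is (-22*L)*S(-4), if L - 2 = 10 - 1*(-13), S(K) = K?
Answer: 2200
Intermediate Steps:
L = 25 (L = 2 + (10 - 1*(-13)) = 2 + (10 + 13) = 2 + 23 = 25)
(-22*L)*S(-4) = -22*25*(-4) = -550*(-4) = 2200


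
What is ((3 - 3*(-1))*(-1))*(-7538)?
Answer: 45228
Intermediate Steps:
((3 - 3*(-1))*(-1))*(-7538) = ((3 + 3)*(-1))*(-7538) = (6*(-1))*(-7538) = -6*(-7538) = 45228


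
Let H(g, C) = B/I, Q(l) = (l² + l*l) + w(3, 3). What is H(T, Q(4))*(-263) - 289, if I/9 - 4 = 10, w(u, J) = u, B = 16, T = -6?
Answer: -20311/63 ≈ -322.40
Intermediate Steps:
I = 126 (I = 36 + 9*10 = 36 + 90 = 126)
Q(l) = 3 + 2*l² (Q(l) = (l² + l*l) + 3 = (l² + l²) + 3 = 2*l² + 3 = 3 + 2*l²)
H(g, C) = 8/63 (H(g, C) = 16/126 = 16*(1/126) = 8/63)
H(T, Q(4))*(-263) - 289 = (8/63)*(-263) - 289 = -2104/63 - 289 = -20311/63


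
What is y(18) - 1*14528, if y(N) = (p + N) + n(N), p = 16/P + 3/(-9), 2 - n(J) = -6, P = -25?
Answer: -1087723/75 ≈ -14503.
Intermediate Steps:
n(J) = 8 (n(J) = 2 - 1*(-6) = 2 + 6 = 8)
p = -73/75 (p = 16/(-25) + 3/(-9) = 16*(-1/25) + 3*(-⅑) = -16/25 - ⅓ = -73/75 ≈ -0.97333)
y(N) = 527/75 + N (y(N) = (-73/75 + N) + 8 = 527/75 + N)
y(18) - 1*14528 = (527/75 + 18) - 1*14528 = 1877/75 - 14528 = -1087723/75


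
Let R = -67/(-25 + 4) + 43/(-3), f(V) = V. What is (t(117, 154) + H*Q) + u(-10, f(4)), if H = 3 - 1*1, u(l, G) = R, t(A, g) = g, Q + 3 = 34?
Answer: 1434/7 ≈ 204.86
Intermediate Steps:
Q = 31 (Q = -3 + 34 = 31)
R = -78/7 (R = -67/(-21) + 43*(-⅓) = -67*(-1/21) - 43/3 = 67/21 - 43/3 = -78/7 ≈ -11.143)
u(l, G) = -78/7
H = 2 (H = 3 - 1 = 2)
(t(117, 154) + H*Q) + u(-10, f(4)) = (154 + 2*31) - 78/7 = (154 + 62) - 78/7 = 216 - 78/7 = 1434/7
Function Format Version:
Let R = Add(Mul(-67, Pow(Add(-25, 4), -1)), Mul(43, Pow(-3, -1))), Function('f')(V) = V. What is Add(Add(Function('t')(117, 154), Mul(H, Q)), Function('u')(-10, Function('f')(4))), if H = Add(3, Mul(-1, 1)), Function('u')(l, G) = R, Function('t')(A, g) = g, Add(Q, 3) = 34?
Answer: Rational(1434, 7) ≈ 204.86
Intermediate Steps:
Q = 31 (Q = Add(-3, 34) = 31)
R = Rational(-78, 7) (R = Add(Mul(-67, Pow(-21, -1)), Mul(43, Rational(-1, 3))) = Add(Mul(-67, Rational(-1, 21)), Rational(-43, 3)) = Add(Rational(67, 21), Rational(-43, 3)) = Rational(-78, 7) ≈ -11.143)
Function('u')(l, G) = Rational(-78, 7)
H = 2 (H = Add(3, -1) = 2)
Add(Add(Function('t')(117, 154), Mul(H, Q)), Function('u')(-10, Function('f')(4))) = Add(Add(154, Mul(2, 31)), Rational(-78, 7)) = Add(Add(154, 62), Rational(-78, 7)) = Add(216, Rational(-78, 7)) = Rational(1434, 7)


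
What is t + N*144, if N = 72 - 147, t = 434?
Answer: -10366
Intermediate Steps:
N = -75
t + N*144 = 434 - 75*144 = 434 - 10800 = -10366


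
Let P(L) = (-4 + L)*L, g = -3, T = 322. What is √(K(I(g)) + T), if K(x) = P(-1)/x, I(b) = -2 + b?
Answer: √321 ≈ 17.916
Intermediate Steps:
P(L) = L*(-4 + L)
K(x) = 5/x (K(x) = (-(-4 - 1))/x = (-1*(-5))/x = 5/x)
√(K(I(g)) + T) = √(5/(-2 - 3) + 322) = √(5/(-5) + 322) = √(5*(-⅕) + 322) = √(-1 + 322) = √321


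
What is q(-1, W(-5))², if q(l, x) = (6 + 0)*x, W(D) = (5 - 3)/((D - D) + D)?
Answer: 144/25 ≈ 5.7600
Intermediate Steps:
W(D) = 2/D (W(D) = 2/(0 + D) = 2/D)
q(l, x) = 6*x
q(-1, W(-5))² = (6*(2/(-5)))² = (6*(2*(-⅕)))² = (6*(-⅖))² = (-12/5)² = 144/25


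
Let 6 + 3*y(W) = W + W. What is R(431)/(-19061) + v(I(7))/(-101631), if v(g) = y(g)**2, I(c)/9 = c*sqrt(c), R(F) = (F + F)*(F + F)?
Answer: -75751746236/1937188491 + 56*sqrt(7)/33877 ≈ -39.100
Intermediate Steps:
y(W) = -2 + 2*W/3 (y(W) = -2 + (W + W)/3 = -2 + (2*W)/3 = -2 + 2*W/3)
R(F) = 4*F**2 (R(F) = (2*F)*(2*F) = 4*F**2)
I(c) = 9*c**(3/2) (I(c) = 9*(c*sqrt(c)) = 9*c**(3/2))
v(g) = (-2 + 2*g/3)**2
R(431)/(-19061) + v(I(7))/(-101631) = (4*431**2)/(-19061) + (4*(-3 + 9*7**(3/2))**2/9)/(-101631) = (4*185761)*(-1/19061) + (4*(-3 + 9*(7*sqrt(7)))**2/9)*(-1/101631) = 743044*(-1/19061) + (4*(-3 + 63*sqrt(7))**2/9)*(-1/101631) = -743044/19061 - 4*(-3 + 63*sqrt(7))**2/914679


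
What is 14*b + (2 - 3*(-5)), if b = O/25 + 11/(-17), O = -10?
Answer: 199/85 ≈ 2.3412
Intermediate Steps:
b = -89/85 (b = -10/25 + 11/(-17) = -10*1/25 + 11*(-1/17) = -⅖ - 11/17 = -89/85 ≈ -1.0471)
14*b + (2 - 3*(-5)) = 14*(-89/85) + (2 - 3*(-5)) = -1246/85 + (2 + 15) = -1246/85 + 17 = 199/85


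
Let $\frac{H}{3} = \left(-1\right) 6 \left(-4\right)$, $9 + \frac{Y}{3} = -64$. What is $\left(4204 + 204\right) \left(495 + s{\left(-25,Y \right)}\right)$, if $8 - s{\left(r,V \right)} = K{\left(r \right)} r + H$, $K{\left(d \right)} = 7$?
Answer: $2671248$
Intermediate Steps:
$Y = -219$ ($Y = -27 + 3 \left(-64\right) = -27 - 192 = -219$)
$H = 72$ ($H = 3 \left(-1\right) 6 \left(-4\right) = 3 \left(\left(-6\right) \left(-4\right)\right) = 3 \cdot 24 = 72$)
$s{\left(r,V \right)} = -64 - 7 r$ ($s{\left(r,V \right)} = 8 - \left(7 r + 72\right) = 8 - \left(72 + 7 r\right) = -64 - 7 r$)
$\left(4204 + 204\right) \left(495 + s{\left(-25,Y \right)}\right) = \left(4204 + 204\right) \left(495 - -111\right) = 4408 \left(495 + \left(-64 + 175\right)\right) = 4408 \left(495 + 111\right) = 4408 \cdot 606 = 2671248$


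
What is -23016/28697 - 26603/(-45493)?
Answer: -283640597/1305512621 ≈ -0.21726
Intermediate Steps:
-23016/28697 - 26603/(-45493) = -23016*1/28697 - 26603*(-1/45493) = -23016/28697 + 26603/45493 = -283640597/1305512621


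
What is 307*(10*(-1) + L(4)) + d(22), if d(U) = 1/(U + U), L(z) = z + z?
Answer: -27015/44 ≈ -613.98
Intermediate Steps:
L(z) = 2*z
d(U) = 1/(2*U)
307*(10*(-1) + L(4)) + d(22) = 307*(10*(-1) + 2*4) + (½)/22 = 307*(-10 + 8) + (½)*(1/22) = 307*(-2) + 1/44 = -614 + 1/44 = -27015/44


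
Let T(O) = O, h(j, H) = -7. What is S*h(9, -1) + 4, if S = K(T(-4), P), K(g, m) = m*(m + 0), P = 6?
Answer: -248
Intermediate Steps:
K(g, m) = m**2 (K(g, m) = m*m = m**2)
S = 36 (S = 6**2 = 36)
S*h(9, -1) + 4 = 36*(-7) + 4 = -252 + 4 = -248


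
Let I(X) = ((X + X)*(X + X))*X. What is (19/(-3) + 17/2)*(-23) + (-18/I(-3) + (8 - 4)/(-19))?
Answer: -2843/57 ≈ -49.877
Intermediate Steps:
I(X) = 4*X³ (I(X) = ((2*X)*(2*X))*X = (4*X²)*X = 4*X³)
(19/(-3) + 17/2)*(-23) + (-18/I(-3) + (8 - 4)/(-19)) = (19/(-3) + 17/2)*(-23) + (-18/(4*(-3)³) + (8 - 4)/(-19)) = (19*(-⅓) + 17*(½))*(-23) + (-18/(4*(-27)) + 4*(-1/19)) = (-19/3 + 17/2)*(-23) + (-18/(-108) - 4/19) = (13/6)*(-23) + (-18*(-1/108) - 4/19) = -299/6 + (⅙ - 4/19) = -299/6 - 5/114 = -2843/57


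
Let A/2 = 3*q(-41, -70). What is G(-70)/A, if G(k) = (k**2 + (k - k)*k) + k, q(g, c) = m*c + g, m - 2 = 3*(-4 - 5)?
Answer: 805/1709 ≈ 0.47104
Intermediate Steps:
m = -25 (m = 2 + 3*(-4 - 5) = 2 + 3*(-9) = 2 - 27 = -25)
q(g, c) = g - 25*c (q(g, c) = -25*c + g = g - 25*c)
A = 10254 (A = 2*(3*(-41 - 25*(-70))) = 2*(3*(-41 + 1750)) = 2*(3*1709) = 2*5127 = 10254)
G(k) = k + k**2 (G(k) = (k**2 + 0*k) + k = (k**2 + 0) + k = k**2 + k = k + k**2)
G(-70)/A = -70*(1 - 70)/10254 = -70*(-69)*(1/10254) = 4830*(1/10254) = 805/1709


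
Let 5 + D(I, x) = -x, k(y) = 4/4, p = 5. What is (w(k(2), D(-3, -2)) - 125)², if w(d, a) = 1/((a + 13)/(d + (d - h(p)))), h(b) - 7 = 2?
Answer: 1580049/100 ≈ 15800.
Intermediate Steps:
h(b) = 9 (h(b) = 7 + 2 = 9)
k(y) = 1 (k(y) = 4*(¼) = 1)
D(I, x) = -5 - x
w(d, a) = (-9 + 2*d)/(13 + a) (w(d, a) = 1/((a + 13)/(d + (d - 1*9))) = 1/((13 + a)/(d + (d - 9))) = 1/((13 + a)/(d + (-9 + d))) = 1/((13 + a)/(-9 + 2*d)) = (-9 + 2*d)/(13 + a))
(w(k(2), D(-3, -2)) - 125)² = ((-9 + 2*1)/(13 + (-5 - 1*(-2))) - 125)² = ((-9 + 2)/(13 + (-5 + 2)) - 125)² = (-7/(13 - 3) - 125)² = (-7/10 - 125)² = (-1257/10)² = 1580049/100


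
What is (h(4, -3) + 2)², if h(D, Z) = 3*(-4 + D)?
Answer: 4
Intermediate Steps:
h(D, Z) = -12 + 3*D
(h(4, -3) + 2)² = ((-12 + 3*4) + 2)² = ((-12 + 12) + 2)² = (0 + 2)² = 2² = 4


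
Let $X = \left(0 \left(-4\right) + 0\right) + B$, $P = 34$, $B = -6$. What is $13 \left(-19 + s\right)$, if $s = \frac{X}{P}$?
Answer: $- \frac{4238}{17} \approx -249.29$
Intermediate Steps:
$X = -6$ ($X = \left(0 \left(-4\right) + 0\right) - 6 = \left(0 + 0\right) - 6 = 0 - 6 = -6$)
$s = - \frac{3}{17}$ ($s = - \frac{6}{34} = \left(-6\right) \frac{1}{34} = - \frac{3}{17} \approx -0.17647$)
$13 \left(-19 + s\right) = 13 \left(-19 - \frac{3}{17}\right) = 13 \left(- \frac{326}{17}\right) = - \frac{4238}{17}$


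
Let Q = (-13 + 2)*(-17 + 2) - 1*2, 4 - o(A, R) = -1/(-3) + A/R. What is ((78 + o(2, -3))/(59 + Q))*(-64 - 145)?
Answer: -51623/666 ≈ -77.512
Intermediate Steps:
o(A, R) = 11/3 - A/R (o(A, R) = 4 - (-1/(-3) + A/R) = 4 - (-1*(-⅓) + A/R) = 4 - (⅓ + A/R) = 4 + (-⅓ - A/R) = 11/3 - A/R)
Q = 163 (Q = -11*(-15) - 2 = 165 - 2 = 163)
((78 + o(2, -3))/(59 + Q))*(-64 - 145) = ((78 + (11/3 - 1*2/(-3)))/(59 + 163))*(-64 - 145) = ((78 + (11/3 - 1*2*(-⅓)))/222)*(-209) = ((78 + (11/3 + ⅔))*(1/222))*(-209) = ((78 + 13/3)*(1/222))*(-209) = ((247/3)*(1/222))*(-209) = (247/666)*(-209) = -51623/666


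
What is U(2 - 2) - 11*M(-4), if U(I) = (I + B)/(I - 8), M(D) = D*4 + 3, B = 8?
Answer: 142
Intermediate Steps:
M(D) = 3 + 4*D (M(D) = 4*D + 3 = 3 + 4*D)
U(I) = (8 + I)/(-8 + I) (U(I) = (I + 8)/(I - 8) = (8 + I)/(-8 + I))
U(2 - 2) - 11*M(-4) = (8 + (2 - 2))/(-8 + (2 - 2)) - 11*(3 + 4*(-4)) = (8 + 0)/(-8 + 0) - 11*(3 - 16) = 8/(-8) - 11*(-13) = -⅛*8 + 143 = -1 + 143 = 142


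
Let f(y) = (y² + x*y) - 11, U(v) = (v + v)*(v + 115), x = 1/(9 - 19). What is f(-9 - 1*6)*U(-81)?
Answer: -1186974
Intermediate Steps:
x = -⅒ (x = 1/(-10) = -⅒ ≈ -0.10000)
U(v) = 2*v*(115 + v) (U(v) = (2*v)*(115 + v) = 2*v*(115 + v))
f(y) = -11 + y² - y/10 (f(y) = (y² - y/10) - 11 = -11 + y² - y/10)
f(-9 - 1*6)*U(-81) = (-11 + (-9 - 1*6)² - (-9 - 1*6)/10)*(2*(-81)*(115 - 81)) = (-11 + (-9 - 6)² - (-9 - 6)/10)*(2*(-81)*34) = (-11 + (-15)² - ⅒*(-15))*(-5508) = (-11 + 225 + 3/2)*(-5508) = (431/2)*(-5508) = -1186974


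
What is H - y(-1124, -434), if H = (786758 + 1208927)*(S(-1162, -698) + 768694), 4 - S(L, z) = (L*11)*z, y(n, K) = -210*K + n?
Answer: -16271095299546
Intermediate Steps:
y(n, K) = n - 210*K
S(L, z) = 4 - 11*L*z (S(L, z) = 4 - L*11*z = 4 - 11*L*z)
H = -16271095209530 (H = (786758 + 1208927)*((4 - 11*(-1162)*(-698)) + 768694) = 1995685*((4 - 8921836) + 768694) = 1995685*(-8921832 + 768694) = 1995685*(-8153138) = -16271095209530)
H - y(-1124, -434) = -16271095209530 - (-1124 - 210*(-434)) = -16271095209530 - (-1124 + 91140) = -16271095209530 - 1*90016 = -16271095209530 - 90016 = -16271095299546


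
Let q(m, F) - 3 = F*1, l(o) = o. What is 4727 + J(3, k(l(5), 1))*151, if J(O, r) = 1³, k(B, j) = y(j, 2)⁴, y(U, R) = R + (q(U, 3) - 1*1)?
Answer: 4878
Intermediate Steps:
q(m, F) = 3 + F (q(m, F) = 3 + F*1 = 3 + F)
y(U, R) = 5 + R (y(U, R) = R + ((3 + 3) - 1*1) = R + (6 - 1) = R + 5 = 5 + R)
k(B, j) = 2401 (k(B, j) = (5 + 2)⁴ = 7⁴ = 2401)
J(O, r) = 1
4727 + J(3, k(l(5), 1))*151 = 4727 + 1*151 = 4727 + 151 = 4878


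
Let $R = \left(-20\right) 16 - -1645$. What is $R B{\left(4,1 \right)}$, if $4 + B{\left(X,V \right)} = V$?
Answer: $-3975$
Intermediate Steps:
$B{\left(X,V \right)} = -4 + V$
$R = 1325$ ($R = -320 + 1645 = 1325$)
$R B{\left(4,1 \right)} = 1325 \left(-4 + 1\right) = 1325 \left(-3\right) = -3975$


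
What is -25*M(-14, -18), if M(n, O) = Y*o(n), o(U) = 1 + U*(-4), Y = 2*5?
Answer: -14250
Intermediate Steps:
Y = 10
o(U) = 1 - 4*U
M(n, O) = 10 - 40*n (M(n, O) = 10*(1 - 4*n) = 10 - 40*n)
-25*M(-14, -18) = -25*(10 - 40*(-14)) = -25*(10 + 560) = -25*570 = -14250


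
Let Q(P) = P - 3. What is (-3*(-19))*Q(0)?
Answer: -171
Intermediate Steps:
Q(P) = -3 + P
(-3*(-19))*Q(0) = (-3*(-19))*(-3 + 0) = 57*(-3) = -171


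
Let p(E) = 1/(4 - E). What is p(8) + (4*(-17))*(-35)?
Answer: 9519/4 ≈ 2379.8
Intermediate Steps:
p(8) + (4*(-17))*(-35) = -1/(-4 + 8) + (4*(-17))*(-35) = -1/4 - 68*(-35) = -1*1/4 + 2380 = -1/4 + 2380 = 9519/4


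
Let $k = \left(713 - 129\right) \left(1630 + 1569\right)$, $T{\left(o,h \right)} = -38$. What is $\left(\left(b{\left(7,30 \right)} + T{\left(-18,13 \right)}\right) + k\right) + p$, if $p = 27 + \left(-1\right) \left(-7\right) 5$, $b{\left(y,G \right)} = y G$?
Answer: $1868450$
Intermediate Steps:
$b{\left(y,G \right)} = G y$
$p = 62$ ($p = 27 + 7 \cdot 5 = 27 + 35 = 62$)
$k = 1868216$ ($k = 584 \cdot 3199 = 1868216$)
$\left(\left(b{\left(7,30 \right)} + T{\left(-18,13 \right)}\right) + k\right) + p = \left(\left(30 \cdot 7 - 38\right) + 1868216\right) + 62 = \left(\left(210 - 38\right) + 1868216\right) + 62 = \left(172 + 1868216\right) + 62 = 1868388 + 62 = 1868450$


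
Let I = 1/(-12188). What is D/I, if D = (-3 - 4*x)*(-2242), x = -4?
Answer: 355231448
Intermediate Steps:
I = -1/12188 ≈ -8.2048e-5
D = -29146 (D = (-3 - 4*(-4))*(-2242) = (-3 + 16)*(-2242) = 13*(-2242) = -29146)
D/I = -29146/(-1/12188) = -29146*(-12188) = 355231448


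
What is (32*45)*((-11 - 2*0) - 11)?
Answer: -31680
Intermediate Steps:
(32*45)*((-11 - 2*0) - 11) = 1440*((-11 + 0) - 11) = 1440*(-11 - 11) = 1440*(-22) = -31680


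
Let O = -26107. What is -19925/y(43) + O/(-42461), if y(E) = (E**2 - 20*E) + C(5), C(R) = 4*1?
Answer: -820111174/42163773 ≈ -19.451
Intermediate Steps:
C(R) = 4
y(E) = 4 + E**2 - 20*E (y(E) = (E**2 - 20*E) + 4 = 4 + E**2 - 20*E)
-19925/y(43) + O/(-42461) = -19925/(4 + 43**2 - 20*43) - 26107/(-42461) = -19925/(4 + 1849 - 860) - 26107*(-1/42461) = -19925/993 + 26107/42461 = -820111174/42163773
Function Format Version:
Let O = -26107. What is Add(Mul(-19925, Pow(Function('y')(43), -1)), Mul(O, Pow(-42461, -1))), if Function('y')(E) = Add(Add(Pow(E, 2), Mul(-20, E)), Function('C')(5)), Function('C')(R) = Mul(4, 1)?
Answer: Rational(-820111174, 42163773) ≈ -19.451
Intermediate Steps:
Function('C')(R) = 4
Function('y')(E) = Add(4, Pow(E, 2), Mul(-20, E)) (Function('y')(E) = Add(Add(Pow(E, 2), Mul(-20, E)), 4) = Add(4, Pow(E, 2), Mul(-20, E)))
Add(Mul(-19925, Pow(Function('y')(43), -1)), Mul(O, Pow(-42461, -1))) = Add(Mul(-19925, Pow(Add(4, Pow(43, 2), Mul(-20, 43)), -1)), Mul(-26107, Pow(-42461, -1))) = Add(Mul(-19925, Pow(Add(4, 1849, -860), -1)), Mul(-26107, Rational(-1, 42461))) = Add(Mul(-19925, Pow(993, -1)), Rational(26107, 42461)) = Add(Mul(-19925, Rational(1, 993)), Rational(26107, 42461)) = Add(Rational(-19925, 993), Rational(26107, 42461)) = Rational(-820111174, 42163773)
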